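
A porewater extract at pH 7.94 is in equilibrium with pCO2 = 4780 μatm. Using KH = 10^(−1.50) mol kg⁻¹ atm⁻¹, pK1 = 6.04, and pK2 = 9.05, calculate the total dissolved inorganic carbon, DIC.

DIC = 13.1 mmol/kg

[CO2*] = KH · pCO2 = 10^(−1.50) × 4780×10^-6 = 1.512×10^-4 mol/kg
α₀ = 1/(1 + K1/[H⁺] + K1K2/[H⁺]²) = 1/(1 + 10^+1.90 + 10^+0.79) = 0.01155
DIC = [CO2*]/α₀ = 1.512×10^-4 / 0.01155 = 13.1 mmol/kg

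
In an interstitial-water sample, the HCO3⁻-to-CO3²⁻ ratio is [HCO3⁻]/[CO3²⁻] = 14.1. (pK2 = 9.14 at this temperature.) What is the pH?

pH = 7.99

From K2 = [H⁺][CO3²⁻]/[HCO3⁻]:  pH = pK2 − log₁₀([HCO3⁻]/[CO3²⁻])
log₁₀(14.1) = +1.149
pH = 9.14 − (+1.149) = 7.99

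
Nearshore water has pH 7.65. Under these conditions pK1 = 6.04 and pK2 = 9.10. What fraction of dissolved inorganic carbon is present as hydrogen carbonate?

α₁ = 1 / (1 + [H⁺]/K1 + K2/[H⁺]) = 1 / (1 + 10^-1.61 + 10^-1.45)
   = 1 / (1 + 0.024547 + 0.035481) = 1/1.0600 = 0.9434

α₁ = 0.943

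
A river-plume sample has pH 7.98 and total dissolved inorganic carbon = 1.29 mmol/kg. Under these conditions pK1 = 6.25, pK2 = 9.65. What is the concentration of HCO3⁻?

α₁ = 1 / (1 + [H⁺]/K1 + K2/[H⁺]) = 1 / (1 + 10^-1.73 + 10^-1.67)
   = 1 / (1 + 0.018621 + 0.021380) = 1/1.0400 = 0.9615
[HCO3⁻] = α₁ × DIC = 0.9615 × 1.29 = 1.24 mmol/kg

[HCO3⁻] = 1.24 mmol/kg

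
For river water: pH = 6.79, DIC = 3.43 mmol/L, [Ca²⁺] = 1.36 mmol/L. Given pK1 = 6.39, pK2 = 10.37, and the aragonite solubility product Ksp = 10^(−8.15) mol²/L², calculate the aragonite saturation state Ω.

Ω = 0.124

α₂ = 1 / (1 + [H⁺]/K2 + [H⁺]²/(K1K2)) = 1 / (1 + 10^+3.58 + 10^+3.18)
   = 1 / (1 + 3801.9 + 1513.6) = 1/5316.5 = 0.0001881
[CO3²⁻] = α₂ × DIC = 0.0001881 × 3.43 = 0.0006452 mmol/L = 0.6452 μmol/L
Ksp = 10^(−8.15) = 7.079×10^-9
Ω = [Ca²⁺][CO3²⁻]/Ksp = (1.36×10^-3)(6.452×10^-7) / 7.079×10^-9 = 0.124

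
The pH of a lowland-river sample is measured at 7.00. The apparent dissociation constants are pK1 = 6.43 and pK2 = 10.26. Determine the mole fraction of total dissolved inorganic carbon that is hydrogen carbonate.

α₁ = 0.788

α₁ = 1 / (1 + [H⁺]/K1 + K2/[H⁺]) = 1 / (1 + 10^-0.57 + 10^-3.26)
   = 1 / (1 + 0.26915 + 0.00054954) = 1/1.2697 = 0.7876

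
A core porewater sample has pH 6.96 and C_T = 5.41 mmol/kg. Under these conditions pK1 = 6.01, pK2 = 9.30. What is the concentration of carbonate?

[CO3²⁻] = 0.0221 mmol/kg

α₂ = 1 / (1 + [H⁺]/K2 + [H⁺]²/(K1K2)) = 1 / (1 + 10^+2.34 + 10^+1.39)
   = 1 / (1 + 218.78 + 24.547) = 1/244.32 = 0.004093
[CO3²⁻] = α₂ × DIC = 0.004093 × 5.41 = 0.0221 mmol/kg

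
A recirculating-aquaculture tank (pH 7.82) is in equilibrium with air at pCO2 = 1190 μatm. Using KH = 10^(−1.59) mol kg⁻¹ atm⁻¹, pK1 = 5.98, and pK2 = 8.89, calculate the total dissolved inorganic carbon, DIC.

[CO2*] = KH · pCO2 = 10^(−1.59) × 1190×10^-6 = 3.059×10^-5 mol/kg
α₀ = 1/(1 + K1/[H⁺] + K1K2/[H⁺]²) = 1/(1 + 10^+1.84 + 10^+0.77) = 0.01315
DIC = [CO2*]/α₀ = 3.059×10^-5 / 0.01315 = 2.33 mmol/kg

DIC = 2.33 mmol/kg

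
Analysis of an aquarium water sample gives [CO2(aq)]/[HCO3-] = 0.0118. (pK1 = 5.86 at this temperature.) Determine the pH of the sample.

From K1 = [H⁺][HCO3-]/[CO2(aq)]:  pH = pK1 − log₁₀([CO2(aq)]/[HCO3-])
log₁₀(0.0118) = -1.928
pH = 5.86 − (-1.928) = 7.79

pH = 7.79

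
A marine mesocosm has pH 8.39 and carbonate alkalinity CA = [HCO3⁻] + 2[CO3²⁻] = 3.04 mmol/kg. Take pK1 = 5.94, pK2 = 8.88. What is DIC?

DIC = 2.45 mmol/kg

CA = [HCO3⁻] + 2[CO3²⁻] = (α₁ + 2α₂)·DIC
At pH 8.39: [H⁺]/K1 = 10^-2.45 = 0.0035481, K2/[H⁺] = 10^-0.49 = 0.32359
α₁ = 1/(1 + 0.0035481 + 0.32359) = 1/1.3271 = 0.7535; α₂ = α₁·K2/[H⁺] = 0.2438
α₁ + 2α₂ = 1.2412
DIC = CA / (α₁ + 2α₂) = 3.04 / 1.2412 = 2.45 mmol/kg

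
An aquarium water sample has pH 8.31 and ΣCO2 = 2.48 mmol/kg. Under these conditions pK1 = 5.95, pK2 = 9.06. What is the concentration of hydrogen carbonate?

α₁ = 1 / (1 + [H⁺]/K1 + K2/[H⁺]) = 1 / (1 + 10^-2.36 + 10^-0.75)
   = 1 / (1 + 0.0043652 + 0.17783) = 1/1.1822 = 0.8459
[HCO3⁻] = α₁ × DIC = 0.8459 × 2.48 = 2.10 mmol/kg

[HCO3⁻] = 2.10 mmol/kg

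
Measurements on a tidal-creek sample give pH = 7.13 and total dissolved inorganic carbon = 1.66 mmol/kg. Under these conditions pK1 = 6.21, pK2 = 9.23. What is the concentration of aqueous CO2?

α₀ = 1 / (1 + K1/[H⁺] + K1K2/[H⁺]²) = 1 / (1 + 10^+0.92 + 10^-1.18)
   = 1 / (1 + 8.3176 + 0.066069) = 1/9.3837 = 0.1066
[CO2*] = α₀ × DIC = 0.1066 × 1.66 = 0.177 mmol/kg

[CO2*] = 0.177 mmol/kg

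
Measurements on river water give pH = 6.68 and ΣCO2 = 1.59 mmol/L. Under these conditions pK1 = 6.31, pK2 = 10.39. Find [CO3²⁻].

α₂ = 1 / (1 + [H⁺]/K2 + [H⁺]²/(K1K2)) = 1 / (1 + 10^+3.71 + 10^+3.34)
   = 1 / (1 + 5128.6 + 2187.8) = 1/7317.4 = 0.0001367
[CO3²⁻] = α₂ × DIC = 0.0001367 × 1.59 = 0.000217 mmol/L = 0.217 μmol/L

[CO3²⁻] = 0.217 μmol/L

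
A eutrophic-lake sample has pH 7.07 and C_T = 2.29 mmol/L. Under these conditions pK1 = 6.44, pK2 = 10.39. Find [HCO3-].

α₁ = 1 / (1 + [H⁺]/K1 + K2/[H⁺]) = 1 / (1 + 10^-0.63 + 10^-3.32)
   = 1 / (1 + 0.23442 + 0.00047863) = 1/1.2349 = 0.8098
[HCO3⁻] = α₁ × DIC = 0.8098 × 2.29 = 1.85 mmol/L

[HCO3⁻] = 1.85 mmol/L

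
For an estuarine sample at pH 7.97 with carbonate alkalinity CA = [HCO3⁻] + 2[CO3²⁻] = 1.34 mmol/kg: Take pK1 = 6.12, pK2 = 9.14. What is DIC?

DIC = 1.28 mmol/kg

CA = [HCO3⁻] + 2[CO3²⁻] = (α₁ + 2α₂)·DIC
At pH 7.97: [H⁺]/K1 = 10^-1.85 = 0.014125, K2/[H⁺] = 10^-1.17 = 0.067608
α₁ = 1/(1 + 0.014125 + 0.067608) = 1/1.0817 = 0.9244; α₂ = α₁·K2/[H⁺] = 0.06250
α₁ + 2α₂ = 1.0494
DIC = CA / (α₁ + 2α₂) = 1.34 / 1.0494 = 1.28 mmol/kg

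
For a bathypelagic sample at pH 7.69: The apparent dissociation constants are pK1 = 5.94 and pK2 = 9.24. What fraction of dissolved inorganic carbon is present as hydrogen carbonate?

α₁ = 0.956

α₁ = 1 / (1 + [H⁺]/K1 + K2/[H⁺]) = 1 / (1 + 10^-1.75 + 10^-1.55)
   = 1 / (1 + 0.017783 + 0.028184) = 1/1.0460 = 0.9561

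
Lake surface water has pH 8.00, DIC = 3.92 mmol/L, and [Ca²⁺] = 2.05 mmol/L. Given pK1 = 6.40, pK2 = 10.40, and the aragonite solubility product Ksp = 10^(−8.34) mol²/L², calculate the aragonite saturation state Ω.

α₂ = 1 / (1 + [H⁺]/K2 + [H⁺]²/(K1K2)) = 1 / (1 + 10^+2.40 + 10^+0.80)
   = 1 / (1 + 251.19 + 6.3096) = 1/258.50 = 0.003868
[CO3²⁻] = α₂ × DIC = 0.003868 × 3.92 = 0.01516 mmol/L = 15.16 μmol/L
Ksp = 10^(−8.34) = 4.571×10^-9
Ω = [Ca²⁺][CO3²⁻]/Ksp = (2.05×10^-3)(1.516×10^-5) / 4.571×10^-9 = 6.80

Ω = 6.80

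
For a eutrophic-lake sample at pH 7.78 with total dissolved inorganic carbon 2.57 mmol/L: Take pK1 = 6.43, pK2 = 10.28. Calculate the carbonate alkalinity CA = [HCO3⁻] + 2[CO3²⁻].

CA = 2.47 mmol/L

CA = [HCO3⁻] + 2[CO3²⁻] = (α₁ + 2α₂)·DIC
At pH 7.78: [H⁺]/K1 = 10^-1.35 = 0.044668, K2/[H⁺] = 10^-2.50 = 0.0031623
α₁ = 1/(1 + 0.044668 + 0.0031623) = 1/1.0478 = 0.9544; α₂ = α₁·K2/[H⁺] = 0.003018
α₁ + 2α₂ = 0.9604
CA = 0.9604 × 2.57 = 2.47 mmol/L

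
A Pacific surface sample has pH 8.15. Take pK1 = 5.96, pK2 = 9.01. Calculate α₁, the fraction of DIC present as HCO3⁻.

α₁ = 1 / (1 + [H⁺]/K1 + K2/[H⁺]) = 1 / (1 + 10^-2.19 + 10^-0.86)
   = 1 / (1 + 0.0064565 + 0.13804) = 1/1.1445 = 0.8737

α₁ = 0.874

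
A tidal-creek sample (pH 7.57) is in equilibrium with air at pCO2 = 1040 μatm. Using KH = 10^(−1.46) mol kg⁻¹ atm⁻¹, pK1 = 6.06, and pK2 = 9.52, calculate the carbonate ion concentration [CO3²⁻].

[CO3²⁻] = 13.1 μmol/kg

[CO2*] = KH · pCO2 = 10^(−1.46) × 1040×10^-6 = 3.606×10^-5 mol/kg
α₀ = 1/(1 + K1/[H⁺] + K1K2/[H⁺]²) = 1/(1 + 10^+1.51 + 10^-0.44) = 0.02965
DIC = [CO2*]/α₀ = 3.606×10^-5 / 0.02965 = 1.216 mmol/kg
[CO3²⁻] = α₂·DIC; α₂ = 0.01077, so [CO3²⁻] = 0.01077 × 1.216 = 0.0131 mmol/kg = 13.1 μmol/kg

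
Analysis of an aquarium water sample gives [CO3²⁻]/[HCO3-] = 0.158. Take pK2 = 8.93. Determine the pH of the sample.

pH = 8.13

From K2 = [H⁺][CO3²⁻]/[HCO3-]:  pH = pK2 + log₁₀([CO3²⁻]/[HCO3-])
log₁₀(0.158) = -0.801
pH = 8.93 + (-0.801) = 8.13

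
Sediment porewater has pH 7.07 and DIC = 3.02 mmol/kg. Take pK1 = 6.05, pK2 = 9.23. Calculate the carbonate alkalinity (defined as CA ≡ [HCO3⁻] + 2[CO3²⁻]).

CA = [HCO3⁻] + 2[CO3²⁻] = (α₁ + 2α₂)·DIC
At pH 7.07: [H⁺]/K1 = 10^-1.02 = 0.095499, K2/[H⁺] = 10^-2.16 = 0.0069183
α₁ = 1/(1 + 0.095499 + 0.0069183) = 1/1.1024 = 0.9071; α₂ = α₁·K2/[H⁺] = 0.006276
α₁ + 2α₂ = 0.9196
CA = 0.9196 × 3.02 = 2.78 mmol/kg

CA = 2.78 mmol/kg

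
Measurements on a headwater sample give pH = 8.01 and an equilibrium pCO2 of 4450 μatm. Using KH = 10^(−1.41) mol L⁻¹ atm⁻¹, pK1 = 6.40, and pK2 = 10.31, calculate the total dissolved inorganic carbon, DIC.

DIC = 7.26 mmol/L

[CO2*] = KH · pCO2 = 10^(−1.41) × 4450×10^-6 = 1.731×10^-4 mol/L
α₀ = 1/(1 + K1/[H⁺] + K1K2/[H⁺]²) = 1/(1 + 10^+1.61 + 10^-0.69) = 0.02384
DIC = [CO2*]/α₀ = 1.731×10^-4 / 0.02384 = 7.26 mmol/L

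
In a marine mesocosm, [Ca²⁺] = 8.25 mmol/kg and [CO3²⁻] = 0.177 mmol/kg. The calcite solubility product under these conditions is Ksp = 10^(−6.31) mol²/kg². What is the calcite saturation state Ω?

Ω = 2.98

Ksp = 10^(−6.31) = 4.898×10^-7
Ω = [Ca²⁺][CO3²⁻]/Ksp = (8.25×10^-3)(0.177×10^-3) / 4.898×10^-7 = 2.98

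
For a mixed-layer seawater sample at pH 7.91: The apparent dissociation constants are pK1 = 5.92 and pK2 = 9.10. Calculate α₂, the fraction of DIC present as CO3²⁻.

α₂ = 1 / (1 + [H⁺]/K2 + [H⁺]²/(K1K2)) = 1 / (1 + 10^+1.19 + 10^-0.80)
   = 1 / (1 + 15.488 + 0.15849) = 1/16.647 = 0.06007

α₂ = 0.0601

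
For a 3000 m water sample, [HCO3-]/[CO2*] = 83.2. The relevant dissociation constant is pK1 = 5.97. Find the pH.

From K1 = [H⁺][HCO3-]/[CO2*]:  pH = pK1 + log₁₀([HCO3-]/[CO2*])
log₁₀(83.2) = +1.920
pH = 5.97 + (+1.920) = 7.89

pH = 7.89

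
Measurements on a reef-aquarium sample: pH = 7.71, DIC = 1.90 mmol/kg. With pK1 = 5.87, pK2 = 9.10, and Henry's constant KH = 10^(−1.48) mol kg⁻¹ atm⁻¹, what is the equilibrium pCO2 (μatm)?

pCO2 = 786 μatm

α₀ = 1 / (1 + K1/[H⁺] + K1K2/[H⁺]²) = 1 / (1 + 10^+1.84 + 10^+0.45)
   = 1 / (1 + 69.183 + 2.8184) = 1/73.001 = 0.01370
[CO2*] = α₀ × DIC = 0.01370 × 1.90 = 0.02603 mmol/kg
pCO2 = [CO2*]/KH = 2.603×10^-5 / 3.311×10^-2 = 786 μatm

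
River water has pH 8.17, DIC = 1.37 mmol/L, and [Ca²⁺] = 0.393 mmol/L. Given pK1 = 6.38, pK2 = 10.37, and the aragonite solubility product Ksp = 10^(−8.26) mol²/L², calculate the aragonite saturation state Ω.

Ω = 0.605

α₂ = 1 / (1 + [H⁺]/K2 + [H⁺]²/(K1K2)) = 1 / (1 + 10^+2.20 + 10^+0.41)
   = 1 / (1 + 158.49 + 2.5704) = 1/162.06 = 0.006171
[CO3²⁻] = α₂ × DIC = 0.006171 × 1.37 = 0.008454 mmol/L = 8.454 μmol/L
Ksp = 10^(−8.26) = 5.495×10^-9
Ω = [Ca²⁺][CO3²⁻]/Ksp = (0.393×10^-3)(8.454×10^-6) / 5.495×10^-9 = 0.605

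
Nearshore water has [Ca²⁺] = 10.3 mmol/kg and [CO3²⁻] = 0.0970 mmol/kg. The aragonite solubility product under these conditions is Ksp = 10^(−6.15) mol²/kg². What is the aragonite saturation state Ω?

Ω = 1.41

Ksp = 10^(−6.15) = 7.079×10^-7
Ω = [Ca²⁺][CO3²⁻]/Ksp = (10.3×10^-3)(0.0970×10^-3) / 7.079×10^-7 = 1.41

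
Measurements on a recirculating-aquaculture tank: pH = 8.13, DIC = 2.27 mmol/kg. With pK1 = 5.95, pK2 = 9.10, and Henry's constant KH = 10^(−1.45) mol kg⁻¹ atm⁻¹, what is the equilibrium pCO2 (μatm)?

α₀ = 1 / (1 + K1/[H⁺] + K1K2/[H⁺]²) = 1 / (1 + 10^+2.18 + 10^+1.21)
   = 1 / (1 + 151.36 + 16.218) = 1/168.57 = 0.005932
[CO2*] = α₀ × DIC = 0.005932 × 2.27 = 0.01347 mmol/kg = 13.47 μmol/kg
pCO2 = [CO2*]/KH = 1.347×10^-5 / 3.548×10^-2 = 380 μatm

pCO2 = 380 μatm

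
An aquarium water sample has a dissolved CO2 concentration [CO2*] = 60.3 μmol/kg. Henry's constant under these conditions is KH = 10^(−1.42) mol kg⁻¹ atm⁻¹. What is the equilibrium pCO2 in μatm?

pCO2 = 1590 μatm

KH = 10^(−1.42) = 3.802×10^-2 mol kg⁻¹ atm⁻¹
pCO2 = [CO2*]/KH = 60.3×10^-6 / 3.802×10^-2 = 1.59×10^-3 atm = 1590 μatm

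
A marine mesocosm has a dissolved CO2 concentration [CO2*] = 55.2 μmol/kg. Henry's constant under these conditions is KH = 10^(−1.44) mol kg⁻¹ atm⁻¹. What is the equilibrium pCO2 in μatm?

KH = 10^(−1.44) = 3.631×10^-2 mol kg⁻¹ atm⁻¹
pCO2 = [CO2*]/KH = 55.2×10^-6 / 3.631×10^-2 = 1.52×10^-3 atm = 1520 μatm

pCO2 = 1520 μatm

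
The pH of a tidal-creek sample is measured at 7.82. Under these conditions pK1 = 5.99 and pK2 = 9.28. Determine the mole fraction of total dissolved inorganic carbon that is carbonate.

α₂ = 1 / (1 + [H⁺]/K2 + [H⁺]²/(K1K2)) = 1 / (1 + 10^+1.46 + 10^-0.37)
   = 1 / (1 + 28.840 + 0.42658) = 1/30.267 = 0.03304

α₂ = 0.0330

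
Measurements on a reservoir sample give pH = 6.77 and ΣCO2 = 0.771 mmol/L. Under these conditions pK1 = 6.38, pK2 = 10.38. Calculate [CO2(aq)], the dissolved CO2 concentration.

[CO2*] = 0.223 mmol/L

α₀ = 1 / (1 + K1/[H⁺] + K1K2/[H⁺]²) = 1 / (1 + 10^+0.39 + 10^-3.22)
   = 1 / (1 + 2.4547 + 0.00060256) = 1/3.4553 = 0.2894
[CO2*] = α₀ × DIC = 0.2894 × 0.771 = 0.223 mmol/L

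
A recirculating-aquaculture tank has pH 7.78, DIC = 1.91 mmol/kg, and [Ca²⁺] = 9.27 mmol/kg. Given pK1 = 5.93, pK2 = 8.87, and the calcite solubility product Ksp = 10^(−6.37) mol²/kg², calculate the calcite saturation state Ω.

α₂ = 1 / (1 + [H⁺]/K2 + [H⁺]²/(K1K2)) = 1 / (1 + 10^+1.09 + 10^-0.76)
   = 1 / (1 + 12.303 + 0.17378) = 1/13.476 = 0.07420
[CO3²⁻] = α₂ × DIC = 0.07420 × 1.91 = 0.1417 mmol/kg
Ksp = 10^(−6.37) = 4.266×10^-7
Ω = [Ca²⁺][CO3²⁻]/Ksp = (9.27×10^-3)(1.417×10^-4) / 4.266×10^-7 = 3.08

Ω = 3.08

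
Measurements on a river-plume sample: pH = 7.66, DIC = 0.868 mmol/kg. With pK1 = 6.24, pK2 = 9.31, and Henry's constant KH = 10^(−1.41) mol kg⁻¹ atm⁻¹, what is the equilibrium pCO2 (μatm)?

α₀ = 1 / (1 + K1/[H⁺] + K1K2/[H⁺]²) = 1 / (1 + 10^+1.42 + 10^-0.23)
   = 1 / (1 + 26.303 + 0.58884) = 1/27.892 = 0.03585
[CO2*] = α₀ × DIC = 0.03585 × 0.868 = 0.03112 mmol/kg
pCO2 = [CO2*]/KH = 3.112×10^-5 / 3.890×10^-2 = 800 μatm

pCO2 = 800 μatm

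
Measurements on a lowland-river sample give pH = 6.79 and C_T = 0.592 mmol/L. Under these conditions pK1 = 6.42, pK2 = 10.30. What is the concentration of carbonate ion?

[CO3²⁻] = 0.128 μmol/L

α₂ = 1 / (1 + [H⁺]/K2 + [H⁺]²/(K1K2)) = 1 / (1 + 10^+3.51 + 10^+3.14)
   = 1 / (1 + 3235.9 + 1380.4) = 1/4617.3 = 0.0002166
[CO3²⁻] = α₂ × DIC = 0.0002166 × 0.592 = 0.000128 mmol/L = 0.128 μmol/L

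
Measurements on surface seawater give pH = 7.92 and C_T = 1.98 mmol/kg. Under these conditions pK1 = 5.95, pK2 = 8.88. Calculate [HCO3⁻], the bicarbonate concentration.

α₁ = 1 / (1 + [H⁺]/K1 + K2/[H⁺]) = 1 / (1 + 10^-1.97 + 10^-0.96)
   = 1 / (1 + 0.010715 + 0.10965) = 1/1.1204 = 0.8926
[HCO3⁻] = α₁ × DIC = 0.8926 × 1.98 = 1.77 mmol/kg

[HCO3⁻] = 1.77 mmol/kg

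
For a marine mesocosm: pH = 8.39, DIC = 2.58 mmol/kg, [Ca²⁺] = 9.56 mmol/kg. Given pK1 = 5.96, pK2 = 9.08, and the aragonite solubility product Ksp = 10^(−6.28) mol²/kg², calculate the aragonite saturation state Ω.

Ω = 7.94

α₂ = 1 / (1 + [H⁺]/K2 + [H⁺]²/(K1K2)) = 1 / (1 + 10^+0.69 + 10^-1.74)
   = 1 / (1 + 4.8978 + 0.018197) = 1/5.9160 = 0.1690
[CO3²⁻] = α₂ × DIC = 0.1690 × 2.58 = 0.4361 mmol/kg
Ksp = 10^(−6.28) = 5.248×10^-7
Ω = [Ca²⁺][CO3²⁻]/Ksp = (9.56×10^-3)(4.361×10^-4) / 5.248×10^-7 = 7.94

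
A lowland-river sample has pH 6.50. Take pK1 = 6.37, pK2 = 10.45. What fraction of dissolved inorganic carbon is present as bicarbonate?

α₁ = 1 / (1 + [H⁺]/K1 + K2/[H⁺]) = 1 / (1 + 10^-0.13 + 10^-3.95)
   = 1 / (1 + 0.74131 + 0.00011220) = 1/1.7414 = 0.5742

α₁ = 0.574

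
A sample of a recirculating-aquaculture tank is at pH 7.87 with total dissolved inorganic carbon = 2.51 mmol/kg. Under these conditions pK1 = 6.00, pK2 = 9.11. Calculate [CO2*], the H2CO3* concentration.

[CO2*] = 0.0316 mmol/kg

α₀ = 1 / (1 + K1/[H⁺] + K1K2/[H⁺]²) = 1 / (1 + 10^+1.87 + 10^+0.63)
   = 1 / (1 + 74.131 + 4.2658) = 1/79.397 = 0.01259
[CO2*] = α₀ × DIC = 0.01259 × 2.51 = 0.0316 mmol/kg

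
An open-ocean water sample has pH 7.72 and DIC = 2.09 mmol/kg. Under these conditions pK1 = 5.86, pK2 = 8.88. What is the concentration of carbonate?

α₂ = 1 / (1 + [H⁺]/K2 + [H⁺]²/(K1K2)) = 1 / (1 + 10^+1.16 + 10^-0.70)
   = 1 / (1 + 14.454 + 0.19953) = 1/15.654 = 0.06388
[CO3²⁻] = α₂ × DIC = 0.06388 × 2.09 = 0.134 mmol/kg

[CO3²⁻] = 0.134 mmol/kg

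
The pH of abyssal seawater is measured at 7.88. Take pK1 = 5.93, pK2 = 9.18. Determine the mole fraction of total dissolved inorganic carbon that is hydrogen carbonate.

α₁ = 1 / (1 + [H⁺]/K1 + K2/[H⁺]) = 1 / (1 + 10^-1.95 + 10^-1.30)
   = 1 / (1 + 0.011220 + 0.050119) = 1/1.0613 = 0.9422

α₁ = 0.942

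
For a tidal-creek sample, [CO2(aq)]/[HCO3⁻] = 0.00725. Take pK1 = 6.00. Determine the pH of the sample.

pH = 8.14

From K1 = [H⁺][HCO3⁻]/[CO2(aq)]:  pH = pK1 − log₁₀([CO2(aq)]/[HCO3⁻])
log₁₀(0.00725) = -2.140
pH = 6.00 − (-2.140) = 8.14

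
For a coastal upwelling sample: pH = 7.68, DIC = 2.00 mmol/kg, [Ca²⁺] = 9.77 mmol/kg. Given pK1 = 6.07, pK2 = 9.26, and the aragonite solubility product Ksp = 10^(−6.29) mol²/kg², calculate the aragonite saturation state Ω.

α₂ = 1 / (1 + [H⁺]/K2 + [H⁺]²/(K1K2)) = 1 / (1 + 10^+1.58 + 10^-0.03)
   = 1 / (1 + 38.019 + 0.93325) = 1/39.952 = 0.02503
[CO3²⁻] = α₂ × DIC = 0.02503 × 2.00 = 0.05006 mmol/kg
Ksp = 10^(−6.29) = 5.129×10^-7
Ω = [Ca²⁺][CO3²⁻]/Ksp = (9.77×10^-3)(5.006×10^-5) / 5.129×10^-7 = 0.954

Ω = 0.954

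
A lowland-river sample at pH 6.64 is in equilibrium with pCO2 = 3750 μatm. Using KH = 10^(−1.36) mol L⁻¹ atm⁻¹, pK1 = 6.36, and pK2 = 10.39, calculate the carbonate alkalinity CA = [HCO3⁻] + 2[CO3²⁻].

CA = 0.312 mmol/L

[CO2*] = KH · pCO2 = 10^(−1.36) × 3750×10^-6 = 1.637×10^-4 mol/L
α₀ = 1/(1 + K1/[H⁺] + K1K2/[H⁺]²) = 1/(1 + 10^+0.28 + 10^-3.47) = 0.3441
DIC = [CO2*]/α₀ = 1.637×10^-4 / 0.3441 = 0.4757 mmol/L
CA = (α₁ + 2α₂)·DIC = (0.6557 + 2×0.0001166) × 0.4757 = 0.312 mmol/L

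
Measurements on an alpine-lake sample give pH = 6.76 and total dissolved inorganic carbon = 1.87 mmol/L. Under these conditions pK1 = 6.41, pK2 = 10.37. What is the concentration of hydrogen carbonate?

α₁ = 1 / (1 + [H⁺]/K1 + K2/[H⁺]) = 1 / (1 + 10^-0.35 + 10^-3.61)
   = 1 / (1 + 0.44668 + 0.00024547) = 1/1.4469 = 0.6911
[HCO3⁻] = α₁ × DIC = 0.6911 × 1.87 = 1.29 mmol/L

[HCO3⁻] = 1.29 mmol/L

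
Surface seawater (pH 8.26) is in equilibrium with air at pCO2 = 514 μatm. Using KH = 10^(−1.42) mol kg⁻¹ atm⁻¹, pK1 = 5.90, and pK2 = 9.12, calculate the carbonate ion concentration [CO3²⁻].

[CO2*] = KH · pCO2 = 10^(−1.42) × 514×10^-6 = 1.954×10^-5 mol/kg
α₀ = 1/(1 + K1/[H⁺] + K1K2/[H⁺]²) = 1/(1 + 10^+2.36 + 10^+1.50) = 0.003821
DIC = [CO2*]/α₀ = 1.954×10^-5 / 0.003821 = 5.114 mmol/kg
[CO3²⁻] = α₂·DIC; α₂ = 0.1208, so [CO3²⁻] = 0.1208 × 5.114 = 0.618 mmol/kg

[CO3²⁻] = 0.618 mmol/kg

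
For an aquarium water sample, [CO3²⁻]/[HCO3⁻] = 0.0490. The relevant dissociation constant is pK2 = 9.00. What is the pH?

pH = 7.69

From K2 = [H⁺][CO3²⁻]/[HCO3⁻]:  pH = pK2 + log₁₀([CO3²⁻]/[HCO3⁻])
log₁₀(0.0490) = -1.310
pH = 9.00 + (-1.310) = 7.69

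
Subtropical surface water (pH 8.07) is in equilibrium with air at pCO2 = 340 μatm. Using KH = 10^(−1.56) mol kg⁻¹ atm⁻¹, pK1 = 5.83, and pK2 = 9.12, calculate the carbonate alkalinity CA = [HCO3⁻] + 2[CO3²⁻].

[CO2*] = KH · pCO2 = 10^(−1.56) × 340×10^-6 = 9.364×10^-6 mol/kg
α₀ = 1/(1 + K1/[H⁺] + K1K2/[H⁺]²) = 1/(1 + 10^+2.24 + 10^+1.19) = 0.005256
DIC = [CO2*]/α₀ = 9.364×10^-6 / 0.005256 = 1.782 mmol/kg
CA = (α₁ + 2α₂)·DIC = (0.9133 + 2×0.08140) × 1.782 = 1.92 mmol/kg

CA = 1.92 mmol/kg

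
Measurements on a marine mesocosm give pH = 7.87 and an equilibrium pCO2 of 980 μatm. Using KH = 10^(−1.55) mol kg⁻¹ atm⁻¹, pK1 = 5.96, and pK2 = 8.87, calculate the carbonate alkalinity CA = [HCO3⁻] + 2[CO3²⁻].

[CO2*] = KH · pCO2 = 10^(−1.55) × 980×10^-6 = 2.762×10^-5 mol/kg
α₀ = 1/(1 + K1/[H⁺] + K1K2/[H⁺]²) = 1/(1 + 10^+1.91 + 10^+0.91) = 0.01106
DIC = [CO2*]/α₀ = 2.762×10^-5 / 0.01106 = 2.497 mmol/kg
CA = (α₁ + 2α₂)·DIC = (0.8990 + 2×0.08990) × 2.497 = 2.69 mmol/kg

CA = 2.69 mmol/kg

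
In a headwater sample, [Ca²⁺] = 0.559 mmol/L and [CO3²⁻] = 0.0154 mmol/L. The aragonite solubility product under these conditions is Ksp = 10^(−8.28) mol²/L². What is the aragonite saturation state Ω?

Ω = 1.64

Ksp = 10^(−8.28) = 5.248×10^-9
Ω = [Ca²⁺][CO3²⁻]/Ksp = (0.559×10^-3)(0.0154×10^-3) / 5.248×10^-9 = 1.64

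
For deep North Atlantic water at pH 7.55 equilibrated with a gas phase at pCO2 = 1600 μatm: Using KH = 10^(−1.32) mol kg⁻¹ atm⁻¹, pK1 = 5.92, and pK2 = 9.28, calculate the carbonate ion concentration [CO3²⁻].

[CO3²⁻] = 0.0608 mmol/kg

[CO2*] = KH · pCO2 = 10^(−1.32) × 1600×10^-6 = 7.658×10^-5 mol/kg
α₀ = 1/(1 + K1/[H⁺] + K1K2/[H⁺]²) = 1/(1 + 10^+1.63 + 10^-0.10) = 0.02250
DIC = [CO2*]/α₀ = 7.658×10^-5 / 0.02250 = 3.404 mmol/kg
[CO3²⁻] = α₂·DIC; α₂ = 0.01787, so [CO3²⁻] = 0.01787 × 3.404 = 0.0608 mmol/kg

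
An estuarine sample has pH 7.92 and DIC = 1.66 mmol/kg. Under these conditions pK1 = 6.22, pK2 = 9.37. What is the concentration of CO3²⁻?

α₂ = 1 / (1 + [H⁺]/K2 + [H⁺]²/(K1K2)) = 1 / (1 + 10^+1.45 + 10^-0.25)
   = 1 / (1 + 28.184 + 0.56234) = 1/29.746 = 0.03362
[CO3²⁻] = α₂ × DIC = 0.03362 × 1.66 = 0.0558 mmol/kg

[CO3²⁻] = 0.0558 mmol/kg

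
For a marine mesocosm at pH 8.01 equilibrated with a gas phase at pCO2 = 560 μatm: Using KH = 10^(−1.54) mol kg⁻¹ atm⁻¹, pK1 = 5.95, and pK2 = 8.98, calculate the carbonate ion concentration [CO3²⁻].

[CO3²⁻] = 0.199 mmol/kg

[CO2*] = KH · pCO2 = 10^(−1.54) × 560×10^-6 = 1.615×10^-5 mol/kg
α₀ = 1/(1 + K1/[H⁺] + K1K2/[H⁺]²) = 1/(1 + 10^+2.06 + 10^+1.09) = 0.007805
DIC = [CO2*]/α₀ = 1.615×10^-5 / 0.007805 = 2.069 mmol/kg
[CO3²⁻] = α₂·DIC; α₂ = 0.09603, so [CO3²⁻] = 0.09603 × 2.069 = 0.199 mmol/kg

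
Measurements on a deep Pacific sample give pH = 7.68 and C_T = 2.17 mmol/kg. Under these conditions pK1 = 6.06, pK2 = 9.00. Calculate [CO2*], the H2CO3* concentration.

[CO2*] = 0.0486 mmol/kg

α₀ = 1 / (1 + K1/[H⁺] + K1K2/[H⁺]²) = 1 / (1 + 10^+1.62 + 10^+0.30)
   = 1 / (1 + 41.687 + 1.9953) = 1/44.682 = 0.02238
[CO2*] = α₀ × DIC = 0.02238 × 2.17 = 0.0486 mmol/kg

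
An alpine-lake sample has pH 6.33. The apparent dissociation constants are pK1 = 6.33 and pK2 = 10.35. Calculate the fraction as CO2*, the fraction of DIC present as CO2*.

α₀ = 0.500

α₀ = 1 / (1 + K1/[H⁺] + K1K2/[H⁺]²) = 1 / (1 + 10^+0.00 + 10^-4.02)
   = 1 / (1 + 1.0000 + 9.5499×10^-5) = 1/2.0001 = 0.5000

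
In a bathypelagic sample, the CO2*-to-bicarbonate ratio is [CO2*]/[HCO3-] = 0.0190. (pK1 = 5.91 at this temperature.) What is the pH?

From K1 = [H⁺][HCO3-]/[CO2*]:  pH = pK1 − log₁₀([CO2*]/[HCO3-])
log₁₀(0.0190) = -1.721
pH = 5.91 − (-1.721) = 7.63

pH = 7.63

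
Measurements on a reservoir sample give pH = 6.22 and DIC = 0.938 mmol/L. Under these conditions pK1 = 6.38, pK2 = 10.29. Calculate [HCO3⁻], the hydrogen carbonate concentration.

α₁ = 1 / (1 + [H⁺]/K1 + K2/[H⁺]) = 1 / (1 + 10^+0.16 + 10^-4.07)
   = 1 / (1 + 1.4454 + 8.5114×10^-5) = 1/2.4455 = 0.4089
[HCO3⁻] = α₁ × DIC = 0.4089 × 0.938 = 0.384 mmol/L

[HCO3⁻] = 0.384 mmol/L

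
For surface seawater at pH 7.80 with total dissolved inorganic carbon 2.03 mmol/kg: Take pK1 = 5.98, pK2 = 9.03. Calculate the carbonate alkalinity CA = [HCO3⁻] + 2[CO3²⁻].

CA = 2.11 mmol/kg

CA = [HCO3⁻] + 2[CO3²⁻] = (α₁ + 2α₂)·DIC
At pH 7.80: [H⁺]/K1 = 10^-1.82 = 0.015136, K2/[H⁺] = 10^-1.23 = 0.058884
α₁ = 1/(1 + 0.015136 + 0.058884) = 1/1.0740 = 0.9311; α₂ = α₁·K2/[H⁺] = 0.05483
α₁ + 2α₂ = 1.0407
CA = 1.0407 × 2.03 = 2.11 mmol/kg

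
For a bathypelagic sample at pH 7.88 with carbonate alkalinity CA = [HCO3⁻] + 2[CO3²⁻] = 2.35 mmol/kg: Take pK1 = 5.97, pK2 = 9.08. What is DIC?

DIC = 2.24 mmol/kg

CA = [HCO3⁻] + 2[CO3²⁻] = (α₁ + 2α₂)·DIC
At pH 7.88: [H⁺]/K1 = 10^-1.91 = 0.012303, K2/[H⁺] = 10^-1.20 = 0.063096
α₁ = 1/(1 + 0.012303 + 0.063096) = 1/1.0754 = 0.9299; α₂ = α₁·K2/[H⁺] = 0.05867
α₁ + 2α₂ = 1.0472
DIC = CA / (α₁ + 2α₂) = 2.35 / 1.0472 = 2.24 mmol/kg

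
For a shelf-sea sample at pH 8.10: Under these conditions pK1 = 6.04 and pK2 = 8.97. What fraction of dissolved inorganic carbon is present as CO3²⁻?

α₂ = 1 / (1 + [H⁺]/K2 + [H⁺]²/(K1K2)) = 1 / (1 + 10^+0.87 + 10^-1.19)
   = 1 / (1 + 7.4131 + 0.064565) = 1/8.4777 = 0.1180

α₂ = 0.118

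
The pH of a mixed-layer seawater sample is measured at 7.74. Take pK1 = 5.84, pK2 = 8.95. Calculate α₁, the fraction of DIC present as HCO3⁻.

α₁ = 1 / (1 + [H⁺]/K1 + K2/[H⁺]) = 1 / (1 + 10^-1.90 + 10^-1.21)
   = 1 / (1 + 0.012589 + 0.061660) = 1/1.0742 = 0.9309

α₁ = 0.931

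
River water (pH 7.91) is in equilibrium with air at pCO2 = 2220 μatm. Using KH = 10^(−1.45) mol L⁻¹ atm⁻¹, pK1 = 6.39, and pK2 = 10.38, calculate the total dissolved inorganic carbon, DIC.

[CO2*] = KH · pCO2 = 10^(−1.45) × 2220×10^-6 = 7.877×10^-5 mol/L
α₀ = 1/(1 + K1/[H⁺] + K1K2/[H⁺]²) = 1/(1 + 10^+1.52 + 10^-0.95) = 0.02922
DIC = [CO2*]/α₀ = 7.877×10^-5 / 0.02922 = 2.70 mmol/L

DIC = 2.70 mmol/L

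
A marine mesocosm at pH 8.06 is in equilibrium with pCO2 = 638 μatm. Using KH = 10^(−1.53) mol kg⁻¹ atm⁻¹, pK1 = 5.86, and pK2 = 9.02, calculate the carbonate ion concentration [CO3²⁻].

[CO3²⁻] = 0.327 mmol/kg

[CO2*] = KH · pCO2 = 10^(−1.53) × 638×10^-6 = 1.883×10^-5 mol/kg
α₀ = 1/(1 + K1/[H⁺] + K1K2/[H⁺]²) = 1/(1 + 10^+2.20 + 10^+1.24) = 0.005654
DIC = [CO2*]/α₀ = 1.883×10^-5 / 0.005654 = 3.330 mmol/kg
[CO3²⁻] = α₂·DIC; α₂ = 0.09825, so [CO3²⁻] = 0.09825 × 3.330 = 0.327 mmol/kg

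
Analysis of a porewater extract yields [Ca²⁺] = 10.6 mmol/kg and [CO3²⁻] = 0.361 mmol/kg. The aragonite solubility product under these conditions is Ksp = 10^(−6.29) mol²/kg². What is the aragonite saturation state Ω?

Ksp = 10^(−6.29) = 5.129×10^-7
Ω = [Ca²⁺][CO3²⁻]/Ksp = (10.6×10^-3)(0.361×10^-3) / 5.129×10^-7 = 7.46

Ω = 7.46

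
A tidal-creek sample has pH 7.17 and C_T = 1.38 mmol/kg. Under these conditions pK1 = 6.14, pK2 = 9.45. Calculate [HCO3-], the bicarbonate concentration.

[HCO3⁻] = 1.26 mmol/kg

α₁ = 1 / (1 + [H⁺]/K1 + K2/[H⁺]) = 1 / (1 + 10^-1.03 + 10^-2.28)
   = 1 / (1 + 0.093325 + 0.0052481) = 1/1.0986 = 0.9103
[HCO3⁻] = α₁ × DIC = 0.9103 × 1.38 = 1.26 mmol/kg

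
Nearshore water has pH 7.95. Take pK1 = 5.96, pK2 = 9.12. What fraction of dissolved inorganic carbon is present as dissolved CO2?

α₀ = 1 / (1 + K1/[H⁺] + K1K2/[H⁺]²) = 1 / (1 + 10^+1.99 + 10^+0.82)
   = 1 / (1 + 97.724 + 6.6069) = 1/105.33 = 0.009494

α₀ = 0.00949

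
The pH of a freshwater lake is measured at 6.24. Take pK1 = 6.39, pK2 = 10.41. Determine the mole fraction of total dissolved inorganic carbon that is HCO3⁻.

α₁ = 1 / (1 + [H⁺]/K1 + K2/[H⁺]) = 1 / (1 + 10^+0.15 + 10^-4.17)
   = 1 / (1 + 1.4125 + 6.7608×10^-5) = 1/2.4126 = 0.4145

α₁ = 0.414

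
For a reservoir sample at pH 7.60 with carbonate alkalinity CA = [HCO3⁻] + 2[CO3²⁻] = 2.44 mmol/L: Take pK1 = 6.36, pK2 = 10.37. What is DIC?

DIC = 2.58 mmol/L

CA = [HCO3⁻] + 2[CO3²⁻] = (α₁ + 2α₂)·DIC
At pH 7.60: [H⁺]/K1 = 10^-1.24 = 0.057544, K2/[H⁺] = 10^-2.77 = 0.0016982
α₁ = 1/(1 + 0.057544 + 0.0016982) = 1/1.0592 = 0.9441; α₂ = α₁·K2/[H⁺] = 0.001603
α₁ + 2α₂ = 0.9473
DIC = CA / (α₁ + 2α₂) = 2.44 / 0.9473 = 2.58 mmol/L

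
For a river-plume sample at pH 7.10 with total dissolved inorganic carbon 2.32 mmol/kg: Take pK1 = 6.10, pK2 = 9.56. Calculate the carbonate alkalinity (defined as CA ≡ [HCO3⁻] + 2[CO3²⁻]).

CA = 2.12 mmol/kg

CA = [HCO3⁻] + 2[CO3²⁻] = (α₁ + 2α₂)·DIC
At pH 7.10: [H⁺]/K1 = 10^-1.00 = 0.10000, K2/[H⁺] = 10^-2.46 = 0.0034674
α₁ = 1/(1 + 0.10000 + 0.0034674) = 1/1.1035 = 0.9062; α₂ = α₁·K2/[H⁺] = 0.003142
α₁ + 2α₂ = 0.9125
CA = 0.9125 × 2.32 = 2.12 mmol/kg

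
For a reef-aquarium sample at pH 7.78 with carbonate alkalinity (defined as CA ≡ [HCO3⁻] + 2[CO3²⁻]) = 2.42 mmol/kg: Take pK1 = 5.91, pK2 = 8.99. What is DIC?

CA = [HCO3⁻] + 2[CO3²⁻] = (α₁ + 2α₂)·DIC
At pH 7.78: [H⁺]/K1 = 10^-1.87 = 0.013490, K2/[H⁺] = 10^-1.21 = 0.061660
α₁ = 1/(1 + 0.013490 + 0.061660) = 1/1.0751 = 0.9301; α₂ = α₁·K2/[H⁺] = 0.05735
α₁ + 2α₂ = 1.0448
DIC = CA / (α₁ + 2α₂) = 2.42 / 1.0448 = 2.32 mmol/kg

DIC = 2.32 mmol/kg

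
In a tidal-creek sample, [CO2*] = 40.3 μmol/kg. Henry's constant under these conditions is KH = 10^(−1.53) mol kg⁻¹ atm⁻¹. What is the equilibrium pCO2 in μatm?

pCO2 = 1370 μatm

KH = 10^(−1.53) = 2.951×10^-2 mol kg⁻¹ atm⁻¹
pCO2 = [CO2*]/KH = 40.3×10^-6 / 2.951×10^-2 = 1.37×10^-3 atm = 1370 μatm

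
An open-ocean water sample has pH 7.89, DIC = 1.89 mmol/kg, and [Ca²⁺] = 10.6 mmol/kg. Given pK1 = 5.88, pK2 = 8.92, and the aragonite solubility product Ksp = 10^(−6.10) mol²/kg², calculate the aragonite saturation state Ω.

α₂ = 1 / (1 + [H⁺]/K2 + [H⁺]²/(K1K2)) = 1 / (1 + 10^+1.03 + 10^-0.98)
   = 1 / (1 + 10.715 + 0.10471) = 1/11.820 = 0.08460
[CO3²⁻] = α₂ × DIC = 0.08460 × 1.89 = 0.1599 mmol/kg
Ksp = 10^(−6.10) = 7.943×10^-7
Ω = [Ca²⁺][CO3²⁻]/Ksp = (10.6×10^-3)(1.599×10^-4) / 7.943×10^-7 = 2.13

Ω = 2.13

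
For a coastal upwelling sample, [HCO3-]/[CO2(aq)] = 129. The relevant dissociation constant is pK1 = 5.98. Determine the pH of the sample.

From K1 = [H⁺][HCO3-]/[CO2(aq)]:  pH = pK1 + log₁₀([HCO3-]/[CO2(aq)])
log₁₀(129) = +2.111
pH = 5.98 + (+2.111) = 8.09

pH = 8.09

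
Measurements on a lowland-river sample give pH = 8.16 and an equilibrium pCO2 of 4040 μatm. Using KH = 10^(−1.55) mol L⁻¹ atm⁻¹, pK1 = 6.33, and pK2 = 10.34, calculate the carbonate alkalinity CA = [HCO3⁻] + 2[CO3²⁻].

[CO2*] = KH · pCO2 = 10^(−1.55) × 4040×10^-6 = 1.139×10^-4 mol/L
α₀ = 1/(1 + K1/[H⁺] + K1K2/[H⁺]²) = 1/(1 + 10^+1.83 + 10^-0.35) = 0.01448
DIC = [CO2*]/α₀ = 1.139×10^-4 / 0.01448 = 7.863 mmol/L
CA = (α₁ + 2α₂)·DIC = (0.9791 + 2×0.006469) × 7.863 = 7.80 mmol/L

CA = 7.80 mmol/L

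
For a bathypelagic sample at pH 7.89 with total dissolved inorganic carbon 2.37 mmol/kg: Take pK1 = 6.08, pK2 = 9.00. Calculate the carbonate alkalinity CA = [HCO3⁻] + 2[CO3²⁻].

CA = [HCO3⁻] + 2[CO3²⁻] = (α₁ + 2α₂)·DIC
At pH 7.89: [H⁺]/K1 = 10^-1.81 = 0.015488, K2/[H⁺] = 10^-1.11 = 0.077625
α₁ = 1/(1 + 0.015488 + 0.077625) = 1/1.0931 = 0.9148; α₂ = α₁·K2/[H⁺] = 0.07101
α₁ + 2α₂ = 1.0568
CA = 1.0568 × 2.37 = 2.50 mmol/kg

CA = 2.50 mmol/kg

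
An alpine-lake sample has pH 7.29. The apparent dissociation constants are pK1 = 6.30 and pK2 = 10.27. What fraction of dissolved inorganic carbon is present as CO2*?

α₀ = 1 / (1 + K1/[H⁺] + K1K2/[H⁺]²) = 1 / (1 + 10^+0.99 + 10^-1.99)
   = 1 / (1 + 9.7724 + 0.010233) = 1/10.783 = 0.09274

α₀ = 0.0927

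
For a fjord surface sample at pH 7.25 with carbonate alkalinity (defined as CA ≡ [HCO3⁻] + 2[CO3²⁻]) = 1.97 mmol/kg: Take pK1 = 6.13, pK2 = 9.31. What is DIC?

DIC = 2.10 mmol/kg

CA = [HCO3⁻] + 2[CO3²⁻] = (α₁ + 2α₂)·DIC
At pH 7.25: [H⁺]/K1 = 10^-1.12 = 0.075858, K2/[H⁺] = 10^-2.06 = 0.0087096
α₁ = 1/(1 + 0.075858 + 0.0087096) = 1/1.0846 = 0.9220; α₂ = α₁·K2/[H⁺] = 0.008031
α₁ + 2α₂ = 0.9381
DIC = CA / (α₁ + 2α₂) = 1.97 / 0.9381 = 2.10 mmol/kg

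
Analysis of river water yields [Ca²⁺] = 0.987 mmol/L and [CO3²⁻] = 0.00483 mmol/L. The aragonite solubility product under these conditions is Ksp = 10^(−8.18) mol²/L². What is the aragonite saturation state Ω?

Ksp = 10^(−8.18) = 6.607×10^-9
Ω = [Ca²⁺][CO3²⁻]/Ksp = (0.987×10^-3)(0.00483×10^-3) / 6.607×10^-9 = 0.722

Ω = 0.722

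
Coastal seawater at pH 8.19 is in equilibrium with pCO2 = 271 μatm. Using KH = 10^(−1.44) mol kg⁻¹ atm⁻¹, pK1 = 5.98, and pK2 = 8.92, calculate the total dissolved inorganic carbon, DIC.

[CO2*] = KH · pCO2 = 10^(−1.44) × 271×10^-6 = 9.839×10^-6 mol/kg
α₀ = 1/(1 + K1/[H⁺] + K1K2/[H⁺]²) = 1/(1 + 10^+2.21 + 10^+1.48) = 0.005171
DIC = [CO2*]/α₀ = 9.839×10^-6 / 0.005171 = 1.90 mmol/kg

DIC = 1.90 mmol/kg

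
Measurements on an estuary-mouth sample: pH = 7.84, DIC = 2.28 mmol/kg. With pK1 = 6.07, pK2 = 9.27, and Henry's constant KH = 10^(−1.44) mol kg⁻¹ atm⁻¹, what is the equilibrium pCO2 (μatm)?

α₀ = 1 / (1 + K1/[H⁺] + K1K2/[H⁺]²) = 1 / (1 + 10^+1.77 + 10^+0.34)
   = 1 / (1 + 58.884 + 2.1878) = 1/62.072 = 0.01611
[CO2*] = α₀ × DIC = 0.01611 × 2.28 = 0.03673 mmol/kg
pCO2 = [CO2*]/KH = 3.673×10^-5 / 3.631×10^-2 = 1010 μatm

pCO2 = 1010 μatm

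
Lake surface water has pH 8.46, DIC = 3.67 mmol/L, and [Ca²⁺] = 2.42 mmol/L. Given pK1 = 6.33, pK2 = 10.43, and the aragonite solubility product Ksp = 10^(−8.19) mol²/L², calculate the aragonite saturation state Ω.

Ω = 14.5

α₂ = 1 / (1 + [H⁺]/K2 + [H⁺]²/(K1K2)) = 1 / (1 + 10^+1.97 + 10^-0.16)
   = 1 / (1 + 93.325 + 0.69183) = 1/95.017 = 0.01052
[CO3²⁻] = α₂ × DIC = 0.01052 × 3.67 = 0.03862 mmol/L
Ksp = 10^(−8.19) = 6.457×10^-9
Ω = [Ca²⁺][CO3²⁻]/Ksp = (2.42×10^-3)(3.862×10^-5) / 6.457×10^-9 = 14.5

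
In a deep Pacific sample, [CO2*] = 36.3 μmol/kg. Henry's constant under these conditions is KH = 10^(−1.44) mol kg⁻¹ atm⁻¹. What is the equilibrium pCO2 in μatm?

pCO2 = 1000 μatm

KH = 10^(−1.44) = 3.631×10^-2 mol kg⁻¹ atm⁻¹
pCO2 = [CO2*]/KH = 36.3×10^-6 / 3.631×10^-2 = 10.00×10^-4 atm = 1000 μatm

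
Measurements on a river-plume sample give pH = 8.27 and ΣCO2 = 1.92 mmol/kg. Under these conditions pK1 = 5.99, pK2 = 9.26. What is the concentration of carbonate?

[CO3²⁻] = 0.177 mmol/kg

α₂ = 1 / (1 + [H⁺]/K2 + [H⁺]²/(K1K2)) = 1 / (1 + 10^+0.99 + 10^-1.29)
   = 1 / (1 + 9.7724 + 0.051286) = 1/10.824 = 0.09239
[CO3²⁻] = α₂ × DIC = 0.09239 × 1.92 = 0.177 mmol/kg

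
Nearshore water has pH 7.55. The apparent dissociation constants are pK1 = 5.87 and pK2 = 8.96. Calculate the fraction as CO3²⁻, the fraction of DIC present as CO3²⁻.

α₂ = 0.0367

α₂ = 1 / (1 + [H⁺]/K2 + [H⁺]²/(K1K2)) = 1 / (1 + 10^+1.41 + 10^-0.27)
   = 1 / (1 + 25.704 + 0.53703) = 1/27.241 = 0.03671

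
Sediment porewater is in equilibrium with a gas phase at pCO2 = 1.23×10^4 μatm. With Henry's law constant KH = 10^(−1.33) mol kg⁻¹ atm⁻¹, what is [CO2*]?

[CO2*] = 575 μmol/kg

KH = 10^(−1.33) = 4.677×10^-2 mol kg⁻¹ atm⁻¹
[CO2*] = KH · pCO2 = 4.677×10^-2 × 1.23×10^4×10^-6 atm = 5.75×10^-4 mol/kg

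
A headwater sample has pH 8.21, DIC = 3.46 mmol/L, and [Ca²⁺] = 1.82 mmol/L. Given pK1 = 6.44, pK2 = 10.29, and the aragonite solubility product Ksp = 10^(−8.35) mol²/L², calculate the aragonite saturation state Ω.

α₂ = 1 / (1 + [H⁺]/K2 + [H⁺]²/(K1K2)) = 1 / (1 + 10^+2.08 + 10^+0.31)
   = 1 / (1 + 120.23 + 2.0417) = 1/123.27 = 0.008112
[CO3²⁻] = α₂ × DIC = 0.008112 × 3.46 = 0.02807 mmol/L
Ksp = 10^(−8.35) = 4.467×10^-9
Ω = [Ca²⁺][CO3²⁻]/Ksp = (1.82×10^-3)(2.807×10^-5) / 4.467×10^-9 = 11.4

Ω = 11.4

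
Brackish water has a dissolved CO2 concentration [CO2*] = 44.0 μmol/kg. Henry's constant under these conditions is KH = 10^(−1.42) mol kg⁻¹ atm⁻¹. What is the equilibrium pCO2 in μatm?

pCO2 = 1160 μatm

KH = 10^(−1.42) = 3.802×10^-2 mol kg⁻¹ atm⁻¹
pCO2 = [CO2*]/KH = 44.0×10^-6 / 3.802×10^-2 = 1.16×10^-3 atm = 1160 μatm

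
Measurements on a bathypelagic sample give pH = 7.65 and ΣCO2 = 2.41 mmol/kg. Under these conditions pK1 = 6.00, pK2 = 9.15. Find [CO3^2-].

α₂ = 1 / (1 + [H⁺]/K2 + [H⁺]²/(K1K2)) = 1 / (1 + 10^+1.50 + 10^-0.15)
   = 1 / (1 + 31.623 + 0.70795) = 1/33.331 = 0.03000
[CO3²⁻] = α₂ × DIC = 0.03000 × 2.41 = 0.0723 mmol/kg

[CO3²⁻] = 0.0723 mmol/kg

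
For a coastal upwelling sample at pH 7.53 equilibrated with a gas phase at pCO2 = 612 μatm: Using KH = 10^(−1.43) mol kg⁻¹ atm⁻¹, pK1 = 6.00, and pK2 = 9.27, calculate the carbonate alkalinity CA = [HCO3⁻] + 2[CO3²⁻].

[CO2*] = KH · pCO2 = 10^(−1.43) × 612×10^-6 = 2.274×10^-5 mol/kg
α₀ = 1/(1 + K1/[H⁺] + K1K2/[H⁺]²) = 1/(1 + 10^+1.53 + 10^-0.21) = 0.02817
DIC = [CO2*]/α₀ = 2.274×10^-5 / 0.02817 = 0.8072 mmol/kg
CA = (α₁ + 2α₂)·DIC = (0.9545 + 2×0.01737) × 0.8072 = 0.799 mmol/kg

CA = 0.799 mmol/kg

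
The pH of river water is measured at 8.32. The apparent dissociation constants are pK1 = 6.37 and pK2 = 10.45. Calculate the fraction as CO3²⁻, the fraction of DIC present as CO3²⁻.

α₂ = 1 / (1 + [H⁺]/K2 + [H⁺]²/(K1K2)) = 1 / (1 + 10^+2.13 + 10^+0.18)
   = 1 / (1 + 134.90 + 1.5136) = 1/137.41 = 0.007277

α₂ = 0.00728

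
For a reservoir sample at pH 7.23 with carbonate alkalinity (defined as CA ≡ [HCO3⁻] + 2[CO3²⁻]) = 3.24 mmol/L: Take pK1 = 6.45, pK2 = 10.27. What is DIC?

CA = [HCO3⁻] + 2[CO3²⁻] = (α₁ + 2α₂)·DIC
At pH 7.23: [H⁺]/K1 = 10^-0.78 = 0.16596, K2/[H⁺] = 10^-3.04 = 0.00091201
α₁ = 1/(1 + 0.16596 + 0.00091201) = 1/1.1669 = 0.8570; α₂ = α₁·K2/[H⁺] = 0.0007816
α₁ + 2α₂ = 0.8586
DIC = CA / (α₁ + 2α₂) = 3.24 / 0.8586 = 3.77 mmol/L

DIC = 3.77 mmol/L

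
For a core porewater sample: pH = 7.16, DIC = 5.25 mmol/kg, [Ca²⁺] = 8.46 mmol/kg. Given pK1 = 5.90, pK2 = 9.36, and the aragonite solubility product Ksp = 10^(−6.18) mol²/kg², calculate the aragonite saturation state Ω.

Ω = 0.400

α₂ = 1 / (1 + [H⁺]/K2 + [H⁺]²/(K1K2)) = 1 / (1 + 10^+2.20 + 10^+0.94)
   = 1 / (1 + 158.49 + 8.7096) = 1/168.20 = 0.005945
[CO3²⁻] = α₂ × DIC = 0.005945 × 5.25 = 0.03121 mmol/kg
Ksp = 10^(−6.18) = 6.607×10^-7
Ω = [Ca²⁺][CO3²⁻]/Ksp = (8.46×10^-3)(3.121×10^-5) / 6.607×10^-7 = 0.400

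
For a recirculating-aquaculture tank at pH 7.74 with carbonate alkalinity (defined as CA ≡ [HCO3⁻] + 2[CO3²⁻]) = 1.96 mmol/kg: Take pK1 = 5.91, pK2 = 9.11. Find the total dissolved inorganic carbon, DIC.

DIC = 1.91 mmol/kg

CA = [HCO3⁻] + 2[CO3²⁻] = (α₁ + 2α₂)·DIC
At pH 7.74: [H⁺]/K1 = 10^-1.83 = 0.014791, K2/[H⁺] = 10^-1.37 = 0.042658
α₁ = 1/(1 + 0.014791 + 0.042658) = 1/1.0574 = 0.9457; α₂ = α₁·K2/[H⁺] = 0.04034
α₁ + 2α₂ = 1.0264
DIC = CA / (α₁ + 2α₂) = 1.96 / 1.0264 = 1.91 mmol/kg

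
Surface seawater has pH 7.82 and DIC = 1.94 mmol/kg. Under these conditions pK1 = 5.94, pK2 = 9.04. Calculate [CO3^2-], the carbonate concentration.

α₂ = 1 / (1 + [H⁺]/K2 + [H⁺]²/(K1K2)) = 1 / (1 + 10^+1.22 + 10^-0.66)
   = 1 / (1 + 16.596 + 0.21878) = 1/17.815 = 0.05613
[CO3²⁻] = α₂ × DIC = 0.05613 × 1.94 = 0.109 mmol/kg

[CO3²⁻] = 0.109 mmol/kg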